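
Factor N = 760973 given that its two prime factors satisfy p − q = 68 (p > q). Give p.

Since p = q + 68, we have 760973 = q(q + 68), so q² + 68q − 760973 = 0.
Discriminant: 68² + 4·760973 = 4624 + 3043892 = 3048516; √3048516 = 1746.
q = (−68 + 1746)/2 = 839, and p = q + 68 = 907.
Check: 839 · 907 = 760973.

907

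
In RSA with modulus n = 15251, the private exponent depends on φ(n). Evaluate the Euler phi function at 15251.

15000

Factor: 15251 = 101 · 151.
φ(15251) = (101−1) · (151−1) = 100 · 150 = 15000.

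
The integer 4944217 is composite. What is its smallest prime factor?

4944217 is odd.
Digit sum 31, not divisible by 3.
Ends in 7: not divisible by 5.
7: 4944217 = 7·706316 + 5
11: 4944217 = 11·449474 + 3
13: 4944217 = 13·380324 + 5
17: 4944217 = 17·290836 + 5
19: 4944217 = 19·260221 + 18
23: 4944217 = 23·214965 + 22
29: 4944217 = 29·170490 + 7
31: 4944217 = 31·159490 + 27
37: 4944217 = 37·133627 + 18
41: 4944217 = 41·120590 + 27
43: 4944217 = 43·114981 + 34
47: 4944217 = 47·105196 + 5
53: 4944217 = 53·93287 + 6
59: 4944217 = 59·83800 + 17
61: 4944217 = 61·81052 + 45
67: 4944217 = 67·73794 + 19
71: 4944217 = 71·69636 + 61
73: 4944217 = 73·67729

73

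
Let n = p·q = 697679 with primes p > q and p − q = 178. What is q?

751

Since p = q + 178, we have 697679 = q(q + 178), so q² + 178q − 697679 = 0.
Discriminant: 178² + 4·697679 = 31684 + 2790716 = 2822400; √2822400 = 1680.
q = (−178 + 1680)/2 = 751, and p = q + 178 = 929.
Check: 751 · 929 = 697679.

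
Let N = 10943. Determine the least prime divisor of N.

31

10943 is odd.
Digit sum 17, not divisible by 3.
Ends in 3: not divisible by 5.
7: 10943 = 7·1563 + 2
11: 10943 = 11·994 + 9
13: 10943 = 13·841 + 10
17: 10943 = 17·643 + 12
19: 10943 = 19·575 + 18
23: 10943 = 23·475 + 18
29: 10943 = 29·377 + 10
31: 10943 = 31·353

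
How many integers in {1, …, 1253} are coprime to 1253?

1068

Factor: 1253 = 7 · 179.
φ(1253) = (7−1) · (179−1) = 6 · 178 = 1068.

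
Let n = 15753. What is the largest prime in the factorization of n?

89

15753 = 3 · 5251
5251 = 59 · 89
89 is prime.
So 15753 = 3 · 59 · 89; the largest prime factor is 89.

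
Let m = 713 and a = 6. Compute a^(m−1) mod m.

6^1 ≡ 6 (mod 713)
6^2 ≡ 6^2 = 36 ≡ 36 (mod 713)
6^4 ≡ 36^2 = 1296 ≡ 583 (mod 713)
6^8 ≡ 583^2 = 339889 ≡ 501 (mod 713)
6^16 ≡ 501^2 = 251001 ≡ 25 (mod 713)
6^32 ≡ 25^2 = 625 ≡ 625 (mod 713)
6^64 ≡ 625^2 = 390625 ≡ 614 (mod 713)
6^128 ≡ 614^2 = 376996 ≡ 532 (mod 713)
6^256 ≡ 532^2 = 283024 ≡ 676 (mod 713)
6^512 ≡ 676^2 = 456976 ≡ 656 (mod 713)
712 = 512 + 128 + 64 + 8 in binary powers of 2.
So 6^712 ≡ 656 · 532 · 614 · 501 ≡ 87 (mod 713).
Since 87 ≠ 1, base 6 is a Fermat witness: 713 is composite.

87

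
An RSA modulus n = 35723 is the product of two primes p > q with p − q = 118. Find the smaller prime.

139

Since p = q + 118, we have 35723 = q(q + 118), so q² + 118q − 35723 = 0.
Discriminant: 118² + 4·35723 = 13924 + 142892 = 156816; √156816 = 396.
q = (−118 + 396)/2 = 139, and p = q + 118 = 257.
Check: 139 · 257 = 35723.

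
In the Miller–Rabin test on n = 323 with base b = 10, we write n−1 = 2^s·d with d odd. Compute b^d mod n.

323 − 1 = 322 = 2^1 · 161, so d = 161.
10^1 ≡ 10 (mod 323)
10^2 ≡ 10^2 = 100 ≡ 100 (mod 323)
10^4 ≡ 100^2 = 10000 ≡ 310 (mod 323)
10^8 ≡ 310^2 = 96100 ≡ 169 (mod 323)
10^16 ≡ 169^2 = 28561 ≡ 137 (mod 323)
10^32 ≡ 137^2 = 18769 ≡ 35 (mod 323)
10^64 ≡ 35^2 = 1225 ≡ 256 (mod 323)
10^128 ≡ 256^2 = 65536 ≡ 290 (mod 323)
161 = 128 + 32 + 1 in binary powers of 2.
So 10^161 ≡ 290 · 35 · 10 ≡ 78 (mod 323).
Squaring chain: 78; never reaches −1, so base 10 is a Miller–Rabin witness that 323 is composite.

78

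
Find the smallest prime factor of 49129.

49129 is odd.
Digit sum 25, not divisible by 3.
Ends in 9: not divisible by 5.
7: 49129 = 7·7018 + 3
11: 49129 = 11·4466 + 3
13: 49129 = 13·3779 + 2
17: 49129 = 17·2889 + 16
19: 49129 = 19·2585 + 14
23: 49129 = 23·2136 + 1
29: 49129 = 29·1694 + 3
31: 49129 = 31·1584 + 25
37: 49129 = 37·1327 + 30
41: 49129 = 41·1198 + 11
43: 49129 = 43·1142 + 23
47: 49129 = 47·1045 + 14
53: 49129 = 53·926 + 51
59: 49129 = 59·832 + 41
61: 49129 = 61·805 + 24
67: 49129 = 67·733 + 18
71: 49129 = 71·691 + 68
73: 49129 = 73·673

73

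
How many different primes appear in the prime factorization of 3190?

4

3190 = 2 · 1595
1595 = 5 · 319
319 = 11 · 29
3190 = 2 · 5 · 11 · 29, which has 4 distinct prime factors.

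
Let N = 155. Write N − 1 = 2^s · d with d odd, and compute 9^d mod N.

155 − 1 = 154 = 2^1 · 77, so d = 77.
9^1 ≡ 9 (mod 155)
9^2 ≡ 9^2 = 81 ≡ 81 (mod 155)
9^4 ≡ 81^2 = 6561 ≡ 51 (mod 155)
9^8 ≡ 51^2 = 2601 ≡ 121 (mod 155)
9^16 ≡ 121^2 = 14641 ≡ 71 (mod 155)
9^32 ≡ 71^2 = 5041 ≡ 81 (mod 155)
9^64 ≡ 81^2 = 6561 ≡ 51 (mod 155)
77 = 64 + 8 + 4 + 1 in binary powers of 2.
So 9^77 ≡ 51 · 121 · 51 · 9 ≡ 19 (mod 155).
Squaring chain: 19; never reaches −1, so base 9 is a Miller–Rabin witness that 155 is composite.

19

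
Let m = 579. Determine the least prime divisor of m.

579 is odd.
Digit sum 21, divisible by 3.

3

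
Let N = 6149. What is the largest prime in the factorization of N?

6149 = 11 · 559
559 = 13 · 43
43 is prime.
So 6149 = 11 · 13 · 43; the largest prime factor is 43.

43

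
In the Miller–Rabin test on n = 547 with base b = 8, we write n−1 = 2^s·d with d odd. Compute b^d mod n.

546

547 − 1 = 546 = 2^1 · 273, so d = 273.
8^1 ≡ 8 (mod 547)
8^2 ≡ 8^2 = 64 ≡ 64 (mod 547)
8^4 ≡ 64^2 = 4096 ≡ 267 (mod 547)
8^8 ≡ 267^2 = 71289 ≡ 179 (mod 547)
8^16 ≡ 179^2 = 32041 ≡ 315 (mod 547)
8^32 ≡ 315^2 = 99225 ≡ 218 (mod 547)
8^64 ≡ 218^2 = 47524 ≡ 482 (mod 547)
8^128 ≡ 482^2 = 232324 ≡ 396 (mod 547)
8^256 ≡ 396^2 = 156816 ≡ 374 (mod 547)
273 = 256 + 16 + 1 in binary powers of 2.
So 8^273 ≡ 374 · 315 · 8 ≡ 546 (mod 547).
Since 8^d ≡ 546 (mod 547), base 8 does not prove 547 composite.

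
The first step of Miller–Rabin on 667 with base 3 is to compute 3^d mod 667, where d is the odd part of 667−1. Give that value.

188

667 − 1 = 666 = 2^1 · 333, so d = 333.
3^1 ≡ 3 (mod 667)
3^2 ≡ 3^2 = 9 ≡ 9 (mod 667)
3^4 ≡ 9^2 = 81 ≡ 81 (mod 667)
3^8 ≡ 81^2 = 6561 ≡ 558 (mod 667)
3^16 ≡ 558^2 = 311364 ≡ 542 (mod 667)
3^32 ≡ 542^2 = 293764 ≡ 284 (mod 667)
3^64 ≡ 284^2 = 80656 ≡ 616 (mod 667)
3^128 ≡ 616^2 = 379456 ≡ 600 (mod 667)
3^256 ≡ 600^2 = 360000 ≡ 487 (mod 667)
333 = 256 + 64 + 8 + 4 + 1 in binary powers of 2.
So 3^333 ≡ 487 · 616 · 558 · 81 · 3 ≡ 188 (mod 667).
Squaring chain: 188; never reaches −1, so base 3 is a Miller–Rabin witness that 667 is composite.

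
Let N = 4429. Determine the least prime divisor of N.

43

4429 is odd.
Digit sum 19, not divisible by 3.
Ends in 9: not divisible by 5.
7: 4429 = 7·632 + 5
11: 4429 = 11·402 + 7
13: 4429 = 13·340 + 9
17: 4429 = 17·260 + 9
19: 4429 = 19·233 + 2
23: 4429 = 23·192 + 13
29: 4429 = 29·152 + 21
31: 4429 = 31·142 + 27
37: 4429 = 37·119 + 26
41: 4429 = 41·108 + 1
43: 4429 = 43·103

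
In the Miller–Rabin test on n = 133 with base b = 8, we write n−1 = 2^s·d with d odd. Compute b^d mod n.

133 − 1 = 132 = 2^2 · 33, so d = 33.
8^1 ≡ 8 (mod 133)
8^2 ≡ 8^2 = 64 ≡ 64 (mod 133)
8^4 ≡ 64^2 = 4096 ≡ 106 (mod 133)
8^8 ≡ 106^2 = 11236 ≡ 64 (mod 133)
8^16 ≡ 64^2 = 4096 ≡ 106 (mod 133)
8^32 ≡ 106^2 = 11236 ≡ 64 (mod 133)
33 = 32 + 1 in binary powers of 2.
So 8^33 ≡ 64 · 8 ≡ 113 (mod 133).
Squaring chain: 113 → 1; never reaches −1, so base 8 is a Miller–Rabin witness that 133 is composite.

113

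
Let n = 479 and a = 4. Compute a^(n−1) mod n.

1

4^1 ≡ 4 (mod 479)
4^2 ≡ 4^2 = 16 ≡ 16 (mod 479)
4^4 ≡ 16^2 = 256 ≡ 256 (mod 479)
4^8 ≡ 256^2 = 65536 ≡ 392 (mod 479)
4^16 ≡ 392^2 = 153664 ≡ 384 (mod 479)
4^32 ≡ 384^2 = 147456 ≡ 403 (mod 479)
4^64 ≡ 403^2 = 162409 ≡ 28 (mod 479)
4^128 ≡ 28^2 = 784 ≡ 305 (mod 479)
4^256 ≡ 305^2 = 93025 ≡ 99 (mod 479)
478 = 256 + 128 + 64 + 16 + 8 + 4 + 2 in binary powers of 2.
So 4^478 ≡ 99 · 305 · 28 · 384 · 392 · 256 · 16 ≡ 1 (mod 479).
Since the result is 1, base 4 gives no evidence that 479 is composite.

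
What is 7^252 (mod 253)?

82

7^1 ≡ 7 (mod 253)
7^2 ≡ 7^2 = 49 ≡ 49 (mod 253)
7^4 ≡ 49^2 = 2401 ≡ 124 (mod 253)
7^8 ≡ 124^2 = 15376 ≡ 196 (mod 253)
7^16 ≡ 196^2 = 38416 ≡ 213 (mod 253)
7^32 ≡ 213^2 = 45369 ≡ 82 (mod 253)
7^64 ≡ 82^2 = 6724 ≡ 146 (mod 253)
7^128 ≡ 146^2 = 21316 ≡ 64 (mod 253)
252 = 128 + 64 + 32 + 16 + 8 + 4 in binary powers of 2.
So 7^252 ≡ 64 · 146 · 82 · 213 · 196 · 124 ≡ 82 (mod 253).
Since 82 ≠ 1, base 7 is a Fermat witness: 253 is composite.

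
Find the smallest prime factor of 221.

13

221 is odd.
Digit sum 5, not divisible by 3.
Ends in 1: not divisible by 5.
7: 221 = 7·31 + 4
11: 221 = 11·20 + 1
13: 221 = 13·17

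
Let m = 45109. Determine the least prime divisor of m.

45109 is odd.
Digit sum 19, not divisible by 3.
Ends in 9: not divisible by 5.
7: 45109 = 7·6444 + 1
11: 45109 = 11·4100 + 9
13: 45109 = 13·3469 + 12
17: 45109 = 17·2653 + 8
19: 45109 = 19·2374 + 3
23: 45109 = 23·1961 + 6
29: 45109 = 29·1555 + 14
31: 45109 = 31·1455 + 4
37: 45109 = 37·1219 + 6
41: 45109 = 41·1100 + 9
43: 45109 = 43·1049 + 2
47: 45109 = 47·959 + 36
53: 45109 = 53·851 + 6
59: 45109 = 59·764 + 33
61: 45109 = 61·739 + 30
67: 45109 = 67·673 + 18
71: 45109 = 71·635 + 24
73: 45109 = 73·617 + 68
79: 45109 = 79·571

79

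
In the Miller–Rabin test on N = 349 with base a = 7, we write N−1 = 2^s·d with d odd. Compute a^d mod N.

136

349 − 1 = 348 = 2^2 · 87, so d = 87.
7^1 ≡ 7 (mod 349)
7^2 ≡ 7^2 = 49 ≡ 49 (mod 349)
7^4 ≡ 49^2 = 2401 ≡ 307 (mod 349)
7^8 ≡ 307^2 = 94249 ≡ 19 (mod 349)
7^16 ≡ 19^2 = 361 ≡ 12 (mod 349)
7^32 ≡ 12^2 = 144 ≡ 144 (mod 349)
7^64 ≡ 144^2 = 20736 ≡ 145 (mod 349)
87 = 64 + 16 + 4 + 2 + 1 in binary powers of 2.
So 7^87 ≡ 145 · 12 · 307 · 49 · 7 ≡ 136 (mod 349).
Squaring chain: 136 → 348; reaches −1, so base 7 does not prove 349 composite.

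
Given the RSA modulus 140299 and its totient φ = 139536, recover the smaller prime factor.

φ(n) = (p−1)(q−1) = n − (p+q) + 1, so p + q = 140299 − 139536 + 1 = 764.
p and q are the roots of t² − 764t + 140299 = 0.
Discriminant: 764² − 4·140299 = 583696 − 561196 = 22500; √22500 = 150.
q = (764 − 150)/2 = 307, p = (764 + 150)/2 = 457.
Check: 307 · 457 = 140299.

307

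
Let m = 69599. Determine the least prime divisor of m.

69599 is odd.
Digit sum 38, not divisible by 3.
Ends in 9: not divisible by 5.
7: 69599 = 7·9942 + 5
11: 69599 = 11·6327 + 2
13: 69599 = 13·5353 + 10
17: 69599 = 17·4094 + 1
19: 69599 = 19·3663 + 2
23: 69599 = 23·3026 + 1
29: 69599 = 29·2399 + 28
31: 69599 = 31·2245 + 4
37: 69599 = 37·1881 + 2
41: 69599 = 41·1697 + 22
43: 69599 = 43·1618 + 25
47: 69599 = 47·1480 + 39
53: 69599 = 53·1313 + 10
59: 69599 = 59·1179 + 38
61: 69599 = 61·1140 + 59
67: 69599 = 67·1038 + 53
71: 69599 = 71·980 + 19
73: 69599 = 73·953 + 30
79: 69599 = 79·881

79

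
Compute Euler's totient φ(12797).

Factor: 12797 = 67 · 191.
φ(12797) = (67−1) · (191−1) = 66 · 190 = 12540.

12540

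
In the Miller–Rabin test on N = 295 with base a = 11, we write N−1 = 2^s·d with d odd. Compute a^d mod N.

56

295 − 1 = 294 = 2^1 · 147, so d = 147.
11^1 ≡ 11 (mod 295)
11^2 ≡ 11^2 = 121 ≡ 121 (mod 295)
11^4 ≡ 121^2 = 14641 ≡ 186 (mod 295)
11^8 ≡ 186^2 = 34596 ≡ 81 (mod 295)
11^16 ≡ 81^2 = 6561 ≡ 71 (mod 295)
11^32 ≡ 71^2 = 5041 ≡ 26 (mod 295)
11^64 ≡ 26^2 = 676 ≡ 86 (mod 295)
11^128 ≡ 86^2 = 7396 ≡ 21 (mod 295)
147 = 128 + 16 + 2 + 1 in binary powers of 2.
So 11^147 ≡ 21 · 71 · 121 · 11 ≡ 56 (mod 295).
Squaring chain: 56; never reaches −1, so base 11 is a Miller–Rabin witness that 295 is composite.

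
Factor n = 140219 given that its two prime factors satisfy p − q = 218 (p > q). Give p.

Since p = q + 218, we have 140219 = q(q + 218), so q² + 218q − 140219 = 0.
Discriminant: 218² + 4·140219 = 47524 + 560876 = 608400; √608400 = 780.
q = (−218 + 780)/2 = 281, and p = q + 218 = 499.
Check: 281 · 499 = 140219.

499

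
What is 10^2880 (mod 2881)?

10^1 ≡ 10 (mod 2881)
10^2 ≡ 10^2 = 100 ≡ 100 (mod 2881)
10^4 ≡ 100^2 = 10000 ≡ 1357 (mod 2881)
10^8 ≡ 1357^2 = 1841449 ≡ 490 (mod 2881)
10^16 ≡ 490^2 = 240100 ≡ 977 (mod 2881)
10^32 ≡ 977^2 = 954529 ≡ 918 (mod 2881)
10^64 ≡ 918^2 = 842724 ≡ 1472 (mod 2881)
10^128 ≡ 1472^2 = 2166784 ≡ 272 (mod 2881)
10^256 ≡ 272^2 = 73984 ≡ 1959 (mod 2881)
10^512 ≡ 1959^2 = 3837681 ≡ 189 (mod 2881)
10^1024 ≡ 189^2 = 35721 ≡ 1149 (mod 2881)
10^2048 ≡ 1149^2 = 1320201 ≡ 703 (mod 2881)
2880 = 2048 + 512 + 256 + 64 in binary powers of 2.
So 10^2880 ≡ 703 · 189 · 1959 · 1472 ≡ 1215 (mod 2881).
Since 1215 ≠ 1, base 10 is a Fermat witness: 2881 is composite.

1215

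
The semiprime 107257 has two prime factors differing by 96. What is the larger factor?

379

Since p = q + 96, we have 107257 = q(q + 96), so q² + 96q − 107257 = 0.
Discriminant: 96² + 4·107257 = 9216 + 429028 = 438244; √438244 = 662.
q = (−96 + 662)/2 = 283, and p = q + 96 = 379.
Check: 283 · 379 = 107257.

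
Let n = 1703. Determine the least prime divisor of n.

13

1703 is odd.
Digit sum 11, not divisible by 3.
Ends in 3: not divisible by 5.
7: 1703 = 7·243 + 2
11: 1703 = 11·154 + 9
13: 1703 = 13·131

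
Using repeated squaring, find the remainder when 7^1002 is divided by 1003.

546

7^1 ≡ 7 (mod 1003)
7^2 ≡ 7^2 = 49 ≡ 49 (mod 1003)
7^4 ≡ 49^2 = 2401 ≡ 395 (mod 1003)
7^8 ≡ 395^2 = 156025 ≡ 560 (mod 1003)
7^16 ≡ 560^2 = 313600 ≡ 664 (mod 1003)
7^32 ≡ 664^2 = 440896 ≡ 579 (mod 1003)
7^64 ≡ 579^2 = 335241 ≡ 239 (mod 1003)
7^128 ≡ 239^2 = 57121 ≡ 953 (mod 1003)
7^256 ≡ 953^2 = 908209 ≡ 494 (mod 1003)
7^512 ≡ 494^2 = 244036 ≡ 307 (mod 1003)
1002 = 512 + 256 + 128 + 64 + 32 + 8 + 2 in binary powers of 2.
So 7^1002 ≡ 307 · 494 · 953 · 239 · 579 · 560 · 49 ≡ 546 (mod 1003).
Since 546 ≠ 1, base 7 is a Fermat witness: 1003 is composite.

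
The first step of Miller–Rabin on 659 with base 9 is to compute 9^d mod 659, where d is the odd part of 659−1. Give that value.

659 − 1 = 658 = 2^1 · 329, so d = 329.
9^1 ≡ 9 (mod 659)
9^2 ≡ 9^2 = 81 ≡ 81 (mod 659)
9^4 ≡ 81^2 = 6561 ≡ 630 (mod 659)
9^8 ≡ 630^2 = 396900 ≡ 182 (mod 659)
9^16 ≡ 182^2 = 33124 ≡ 174 (mod 659)
9^32 ≡ 174^2 = 30276 ≡ 621 (mod 659)
9^64 ≡ 621^2 = 385641 ≡ 126 (mod 659)
9^128 ≡ 126^2 = 15876 ≡ 60 (mod 659)
9^256 ≡ 60^2 = 3600 ≡ 305 (mod 659)
329 = 256 + 64 + 8 + 1 in binary powers of 2.
So 9^329 ≡ 305 · 126 · 182 · 9 ≡ 1 (mod 659).
Since 9^d ≡ 1 (mod 659), base 9 does not prove 659 composite.

1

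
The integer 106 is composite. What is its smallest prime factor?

2

106 is even: 2 divides it.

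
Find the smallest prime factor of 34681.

34681 is odd.
Digit sum 22, not divisible by 3.
Ends in 1: not divisible by 5.
7: 34681 = 7·4954 + 3
11: 34681 = 11·3152 + 9
13: 34681 = 13·2667 + 10
17: 34681 = 17·2040 + 1
19: 34681 = 19·1825 + 6
23: 34681 = 23·1507 + 20
29: 34681 = 29·1195 + 26
31: 34681 = 31·1118 + 23
37: 34681 = 37·937 + 12
41: 34681 = 41·845 + 36
43: 34681 = 43·806 + 23
47: 34681 = 47·737 + 42
53: 34681 = 53·654 + 19
59: 34681 = 59·587 + 48
61: 34681 = 61·568 + 33
67: 34681 = 67·517 + 42
71: 34681 = 71·488 + 33
73: 34681 = 73·475 + 6
79: 34681 = 79·439

79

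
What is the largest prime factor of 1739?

1739 = 37 · 47
47 is prime.
So 1739 = 37 · 47; the largest prime factor is 47.

47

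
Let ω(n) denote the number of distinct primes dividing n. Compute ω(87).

2

87 = 3 · 29
87 = 3 · 29, which has 2 distinct prime factors.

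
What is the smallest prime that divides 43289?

43289 is odd.
Digit sum 26, not divisible by 3.
Ends in 9: not divisible by 5.
7: 43289 = 7·6184 + 1
11: 43289 = 11·3935 + 4
13: 43289 = 13·3329 + 12
17: 43289 = 17·2546 + 7
19: 43289 = 19·2278 + 7
23: 43289 = 23·1882 + 3
29: 43289 = 29·1492 + 21
31: 43289 = 31·1396 + 13
37: 43289 = 37·1169 + 36
41: 43289 = 41·1055 + 34
43: 43289 = 43·1006 + 31
47: 43289 = 47·921 + 2
53: 43289 = 53·816 + 41
59: 43289 = 59·733 + 42
61: 43289 = 61·709 + 40
67: 43289 = 67·646 + 7
71: 43289 = 71·609 + 50
73: 43289 = 73·593

73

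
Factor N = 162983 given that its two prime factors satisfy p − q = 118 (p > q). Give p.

467

Since p = q + 118, we have 162983 = q(q + 118), so q² + 118q − 162983 = 0.
Discriminant: 118² + 4·162983 = 13924 + 651932 = 665856; √665856 = 816.
q = (−118 + 816)/2 = 349, and p = q + 118 = 467.
Check: 349 · 467 = 162983.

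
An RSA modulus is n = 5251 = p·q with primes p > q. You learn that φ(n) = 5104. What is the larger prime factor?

89

φ(n) = (p−1)(q−1) = n − (p+q) + 1, so p + q = 5251 − 5104 + 1 = 148.
p and q are the roots of t² − 148t + 5251 = 0.
Discriminant: 148² − 4·5251 = 21904 − 21004 = 900; √900 = 30.
q = (148 − 30)/2 = 59, p = (148 + 30)/2 = 89.
Check: 59 · 89 = 5251.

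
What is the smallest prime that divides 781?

11

781 is odd.
Digit sum 16, not divisible by 3.
Ends in 1: not divisible by 5.
7: 781 = 7·111 + 4
11: 781 = 11·71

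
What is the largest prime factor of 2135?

61

2135 = 5 · 427
427 = 7 · 61
61 is prime.
So 2135 = 5 · 7 · 61; the largest prime factor is 61.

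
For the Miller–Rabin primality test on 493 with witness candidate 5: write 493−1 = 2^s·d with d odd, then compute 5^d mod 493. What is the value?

493 − 1 = 492 = 2^2 · 123, so d = 123.
5^1 ≡ 5 (mod 493)
5^2 ≡ 5^2 = 25 ≡ 25 (mod 493)
5^4 ≡ 25^2 = 625 ≡ 132 (mod 493)
5^8 ≡ 132^2 = 17424 ≡ 169 (mod 493)
5^16 ≡ 169^2 = 28561 ≡ 460 (mod 493)
5^32 ≡ 460^2 = 211600 ≡ 103 (mod 493)
5^64 ≡ 103^2 = 10609 ≡ 256 (mod 493)
123 = 64 + 32 + 16 + 8 + 2 + 1 in binary powers of 2.
So 5^123 ≡ 256 · 103 · 460 · 169 · 25 · 5 ≡ 419 (mod 493).
Squaring chain: 419 → 53; never reaches −1, so base 5 is a Miller–Rabin witness that 493 is composite.

419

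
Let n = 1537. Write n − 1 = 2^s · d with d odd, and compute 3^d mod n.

1537 − 1 = 1536 = 2^9 · 3, so d = 3.
3^1 ≡ 3 (mod 1537)
3^2 ≡ 3^2 = 9 ≡ 9 (mod 1537)
3 = 2 + 1 in binary powers of 2.
So 3^3 ≡ 9 · 3 ≡ 27 (mod 1537).
Squaring chain: 27 → 729 → 1176 → 1213 → 460 → 1031 → 894 → 1533 → 16; never reaches −1, so base 3 is a Miller–Rabin witness that 1537 is composite.

27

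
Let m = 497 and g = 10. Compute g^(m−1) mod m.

249

10^1 ≡ 10 (mod 497)
10^2 ≡ 10^2 = 100 ≡ 100 (mod 497)
10^4 ≡ 100^2 = 10000 ≡ 60 (mod 497)
10^8 ≡ 60^2 = 3600 ≡ 121 (mod 497)
10^16 ≡ 121^2 = 14641 ≡ 228 (mod 497)
10^32 ≡ 228^2 = 51984 ≡ 296 (mod 497)
10^64 ≡ 296^2 = 87616 ≡ 144 (mod 497)
10^128 ≡ 144^2 = 20736 ≡ 359 (mod 497)
10^256 ≡ 359^2 = 128881 ≡ 158 (mod 497)
496 = 256 + 128 + 64 + 32 + 16 in binary powers of 2.
So 10^496 ≡ 158 · 359 · 144 · 296 · 228 ≡ 249 (mod 497).
Since 249 ≠ 1, base 10 is a Fermat witness: 497 is composite.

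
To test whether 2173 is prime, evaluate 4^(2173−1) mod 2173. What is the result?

1533

4^1 ≡ 4 (mod 2173)
4^2 ≡ 4^2 = 16 ≡ 16 (mod 2173)
4^4 ≡ 16^2 = 256 ≡ 256 (mod 2173)
4^8 ≡ 256^2 = 65536 ≡ 346 (mod 2173)
4^16 ≡ 346^2 = 119716 ≡ 201 (mod 2173)
4^32 ≡ 201^2 = 40401 ≡ 1287 (mod 2173)
4^64 ≡ 1287^2 = 1656369 ≡ 543 (mod 2173)
4^128 ≡ 543^2 = 294849 ≡ 1494 (mod 2173)
4^256 ≡ 1494^2 = 2232036 ≡ 365 (mod 2173)
4^512 ≡ 365^2 = 133225 ≡ 672 (mod 2173)
4^1024 ≡ 672^2 = 451584 ≡ 1773 (mod 2173)
4^2048 ≡ 1773^2 = 3143529 ≡ 1371 (mod 2173)
2172 = 2048 + 64 + 32 + 16 + 8 + 4 in binary powers of 2.
So 4^2172 ≡ 1371 · 543 · 1287 · 201 · 346 · 256 ≡ 1533 (mod 2173).
Since 1533 ≠ 1, base 4 is a Fermat witness: 2173 is composite.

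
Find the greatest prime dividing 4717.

89

4717 = 53 · 89
89 is prime.
So 4717 = 53 · 89; the largest prime factor is 89.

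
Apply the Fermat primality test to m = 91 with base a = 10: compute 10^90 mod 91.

1

10^1 ≡ 10 (mod 91)
10^2 ≡ 10^2 = 100 ≡ 9 (mod 91)
10^4 ≡ 9^2 = 81 ≡ 81 (mod 91)
10^8 ≡ 81^2 = 6561 ≡ 9 (mod 91)
10^16 ≡ 9^2 = 81 ≡ 81 (mod 91)
10^32 ≡ 81^2 = 6561 ≡ 9 (mod 91)
10^64 ≡ 9^2 = 81 ≡ 81 (mod 91)
90 = 64 + 16 + 8 + 2 in binary powers of 2.
So 10^90 ≡ 81 · 81 · 9 · 9 ≡ 1 (mod 91).
Since the result is 1, base 10 gives no evidence that 91 is composite.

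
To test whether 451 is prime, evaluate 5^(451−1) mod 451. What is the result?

122

5^1 ≡ 5 (mod 451)
5^2 ≡ 5^2 = 25 ≡ 25 (mod 451)
5^4 ≡ 25^2 = 625 ≡ 174 (mod 451)
5^8 ≡ 174^2 = 30276 ≡ 59 (mod 451)
5^16 ≡ 59^2 = 3481 ≡ 324 (mod 451)
5^32 ≡ 324^2 = 104976 ≡ 344 (mod 451)
5^64 ≡ 344^2 = 118336 ≡ 174 (mod 451)
5^128 ≡ 174^2 = 30276 ≡ 59 (mod 451)
5^256 ≡ 59^2 = 3481 ≡ 324 (mod 451)
450 = 256 + 128 + 64 + 2 in binary powers of 2.
So 5^450 ≡ 324 · 59 · 174 · 25 ≡ 122 (mod 451).
Since 122 ≠ 1, base 5 is a Fermat witness: 451 is composite.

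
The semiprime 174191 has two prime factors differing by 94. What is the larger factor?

Since p = q + 94, we have 174191 = q(q + 94), so q² + 94q − 174191 = 0.
Discriminant: 94² + 4·174191 = 8836 + 696764 = 705600; √705600 = 840.
q = (−94 + 840)/2 = 373, and p = q + 94 = 467.
Check: 373 · 467 = 174191.

467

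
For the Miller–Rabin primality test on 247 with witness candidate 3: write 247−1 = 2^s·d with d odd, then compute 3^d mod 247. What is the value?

183

247 − 1 = 246 = 2^1 · 123, so d = 123.
3^1 ≡ 3 (mod 247)
3^2 ≡ 3^2 = 9 ≡ 9 (mod 247)
3^4 ≡ 9^2 = 81 ≡ 81 (mod 247)
3^8 ≡ 81^2 = 6561 ≡ 139 (mod 247)
3^16 ≡ 139^2 = 19321 ≡ 55 (mod 247)
3^32 ≡ 55^2 = 3025 ≡ 61 (mod 247)
3^64 ≡ 61^2 = 3721 ≡ 16 (mod 247)
123 = 64 + 32 + 16 + 8 + 2 + 1 in binary powers of 2.
So 3^123 ≡ 16 · 61 · 55 · 139 · 9 · 3 ≡ 183 (mod 247).
Squaring chain: 183; never reaches −1, so base 3 is a Miller–Rabin witness that 247 is composite.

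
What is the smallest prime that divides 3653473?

3653473 is odd.
Digit sum 31, not divisible by 3.
Ends in 3: not divisible by 5.
7: 3653473 = 7·521924 + 5
11: 3653473 = 11·332133 + 10
13: 3653473 = 13·281036 + 5
17: 3653473 = 17·214910 + 3
19: 3653473 = 19·192288 + 1
23: 3653473 = 23·158846 + 15
29: 3653473 = 29·125981 + 24
31: 3653473 = 31·117853 + 30
37: 3653473 = 37·98742 + 19
41: 3653473 = 41·89109 + 4
43: 3653473 = 43·84964 + 21
47: 3653473 = 47·77733 + 22
53: 3653473 = 53·68933 + 24
59: 3653473 = 59·61923 + 16
61: 3653473 = 61·59893

61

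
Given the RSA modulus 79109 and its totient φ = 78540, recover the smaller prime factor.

239

φ(n) = (p−1)(q−1) = n − (p+q) + 1, so p + q = 79109 − 78540 + 1 = 570.
p and q are the roots of t² − 570t + 79109 = 0.
Discriminant: 570² − 4·79109 = 324900 − 316436 = 8464; √8464 = 92.
q = (570 − 92)/2 = 239, p = (570 + 92)/2 = 331.
Check: 239 · 331 = 79109.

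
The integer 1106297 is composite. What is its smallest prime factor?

31

1106297 is odd.
Digit sum 26, not divisible by 3.
Ends in 7: not divisible by 5.
7: 1106297 = 7·158042 + 3
11: 1106297 = 11·100572 + 5
13: 1106297 = 13·85099 + 10
17: 1106297 = 17·65076 + 5
19: 1106297 = 19·58226 + 3
23: 1106297 = 23·48099 + 20
29: 1106297 = 29·38148 + 5
31: 1106297 = 31·35687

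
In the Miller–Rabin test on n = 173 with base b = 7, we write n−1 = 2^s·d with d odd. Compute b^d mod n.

173 − 1 = 172 = 2^2 · 43, so d = 43.
7^1 ≡ 7 (mod 173)
7^2 ≡ 7^2 = 49 ≡ 49 (mod 173)
7^4 ≡ 49^2 = 2401 ≡ 152 (mod 173)
7^8 ≡ 152^2 = 23104 ≡ 95 (mod 173)
7^16 ≡ 95^2 = 9025 ≡ 29 (mod 173)
7^32 ≡ 29^2 = 841 ≡ 149 (mod 173)
43 = 32 + 8 + 2 + 1 in binary powers of 2.
So 7^43 ≡ 149 · 95 · 49 · 7 ≡ 93 (mod 173).
Squaring chain: 93 → 172; reaches −1, so base 7 does not prove 173 composite.

93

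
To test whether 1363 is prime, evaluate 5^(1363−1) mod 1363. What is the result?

306

5^1 ≡ 5 (mod 1363)
5^2 ≡ 5^2 = 25 ≡ 25 (mod 1363)
5^4 ≡ 25^2 = 625 ≡ 625 (mod 1363)
5^8 ≡ 625^2 = 390625 ≡ 807 (mod 1363)
5^16 ≡ 807^2 = 651249 ≡ 1098 (mod 1363)
5^32 ≡ 1098^2 = 1205604 ≡ 712 (mod 1363)
5^64 ≡ 712^2 = 506944 ≡ 1271 (mod 1363)
5^128 ≡ 1271^2 = 1615441 ≡ 286 (mod 1363)
5^256 ≡ 286^2 = 81796 ≡ 16 (mod 1363)
5^512 ≡ 16^2 = 256 ≡ 256 (mod 1363)
5^1024 ≡ 256^2 = 65536 ≡ 112 (mod 1363)
1362 = 1024 + 256 + 64 + 16 + 2 in binary powers of 2.
So 5^1362 ≡ 112 · 16 · 1271 · 1098 · 25 ≡ 306 (mod 1363).
Since 306 ≠ 1, base 5 is a Fermat witness: 1363 is composite.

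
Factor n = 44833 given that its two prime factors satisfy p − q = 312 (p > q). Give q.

107

Since p = q + 312, we have 44833 = q(q + 312), so q² + 312q − 44833 = 0.
Discriminant: 312² + 4·44833 = 97344 + 179332 = 276676; √276676 = 526.
q = (−312 + 526)/2 = 107, and p = q + 312 = 419.
Check: 107 · 419 = 44833.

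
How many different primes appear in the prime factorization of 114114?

6

114114 = 2 · 57057
57057 = 3 · 19019
19019 = 7 · 2717
2717 = 11 · 247
247 = 13 · 19
114114 = 2 · 3 · 7 · 11 · 13 · 19, which has 6 distinct prime factors.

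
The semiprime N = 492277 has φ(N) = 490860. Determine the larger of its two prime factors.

φ(n) = (p−1)(q−1) = n − (p+q) + 1, so p + q = 492277 − 490860 + 1 = 1418.
p and q are the roots of t² − 1418t + 492277 = 0.
Discriminant: 1418² − 4·492277 = 2010724 − 1969108 = 41616; √41616 = 204.
q = (1418 − 204)/2 = 607, p = (1418 + 204)/2 = 811.
Check: 607 · 811 = 492277.

811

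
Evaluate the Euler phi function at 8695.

Factor: 8695 = 5 · 37 · 47.
φ(8695) = (5−1) · (37−1) · (47−1) = 4 · 36 · 46 = 6624.

6624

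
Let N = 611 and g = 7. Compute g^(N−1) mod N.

7^1 ≡ 7 (mod 611)
7^2 ≡ 7^2 = 49 ≡ 49 (mod 611)
7^4 ≡ 49^2 = 2401 ≡ 568 (mod 611)
7^8 ≡ 568^2 = 322624 ≡ 16 (mod 611)
7^16 ≡ 16^2 = 256 ≡ 256 (mod 611)
7^32 ≡ 256^2 = 65536 ≡ 159 (mod 611)
7^64 ≡ 159^2 = 25281 ≡ 230 (mod 611)
7^128 ≡ 230^2 = 52900 ≡ 354 (mod 611)
7^256 ≡ 354^2 = 125316 ≡ 61 (mod 611)
7^512 ≡ 61^2 = 3721 ≡ 55 (mod 611)
610 = 512 + 64 + 32 + 2 in binary powers of 2.
So 7^610 ≡ 55 · 230 · 159 · 49 ≡ 17 (mod 611).
Since 17 ≠ 1, base 7 is a Fermat witness: 611 is composite.

17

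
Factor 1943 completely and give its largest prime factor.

1943 = 29 · 67
67 is prime.
So 1943 = 29 · 67; the largest prime factor is 67.

67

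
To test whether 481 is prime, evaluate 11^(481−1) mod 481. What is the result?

11^1 ≡ 11 (mod 481)
11^2 ≡ 11^2 = 121 ≡ 121 (mod 481)
11^4 ≡ 121^2 = 14641 ≡ 211 (mod 481)
11^8 ≡ 211^2 = 44521 ≡ 269 (mod 481)
11^16 ≡ 269^2 = 72361 ≡ 211 (mod 481)
11^32 ≡ 211^2 = 44521 ≡ 269 (mod 481)
11^64 ≡ 269^2 = 72361 ≡ 211 (mod 481)
11^128 ≡ 211^2 = 44521 ≡ 269 (mod 481)
11^256 ≡ 269^2 = 72361 ≡ 211 (mod 481)
480 = 256 + 128 + 64 + 32 in binary powers of 2.
So 11^480 ≡ 211 · 269 · 211 · 269 ≡ 1 (mod 481).
Since the result is 1, base 11 gives no evidence that 481 is composite.

1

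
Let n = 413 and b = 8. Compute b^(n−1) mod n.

302

8^1 ≡ 8 (mod 413)
8^2 ≡ 8^2 = 64 ≡ 64 (mod 413)
8^4 ≡ 64^2 = 4096 ≡ 379 (mod 413)
8^8 ≡ 379^2 = 143641 ≡ 330 (mod 413)
8^16 ≡ 330^2 = 108900 ≡ 281 (mod 413)
8^32 ≡ 281^2 = 78961 ≡ 78 (mod 413)
8^64 ≡ 78^2 = 6084 ≡ 302 (mod 413)
8^128 ≡ 302^2 = 91204 ≡ 344 (mod 413)
8^256 ≡ 344^2 = 118336 ≡ 218 (mod 413)
412 = 256 + 128 + 16 + 8 + 4 in binary powers of 2.
So 8^412 ≡ 218 · 344 · 281 · 330 · 379 ≡ 302 (mod 413).
Since 302 ≠ 1, base 8 is a Fermat witness: 413 is composite.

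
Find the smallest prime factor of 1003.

17

1003 is odd.
Digit sum 4, not divisible by 3.
Ends in 3: not divisible by 5.
7: 1003 = 7·143 + 2
11: 1003 = 11·91 + 2
13: 1003 = 13·77 + 2
17: 1003 = 17·59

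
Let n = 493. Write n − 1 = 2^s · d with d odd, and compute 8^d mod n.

493 − 1 = 492 = 2^2 · 123, so d = 123.
8^1 ≡ 8 (mod 493)
8^2 ≡ 8^2 = 64 ≡ 64 (mod 493)
8^4 ≡ 64^2 = 4096 ≡ 152 (mod 493)
8^8 ≡ 152^2 = 23104 ≡ 426 (mod 493)
8^16 ≡ 426^2 = 181476 ≡ 52 (mod 493)
8^32 ≡ 52^2 = 2704 ≡ 239 (mod 493)
8^64 ≡ 239^2 = 57121 ≡ 426 (mod 493)
123 = 64 + 32 + 16 + 8 + 2 + 1 in binary powers of 2.
So 8^123 ≡ 426 · 239 · 52 · 426 · 64 · 8 ≡ 206 (mod 493).
Squaring chain: 206 → 38; never reaches −1, so base 8 is a Miller–Rabin witness that 493 is composite.

206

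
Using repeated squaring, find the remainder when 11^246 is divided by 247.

11^1 ≡ 11 (mod 247)
11^2 ≡ 11^2 = 121 ≡ 121 (mod 247)
11^4 ≡ 121^2 = 14641 ≡ 68 (mod 247)
11^8 ≡ 68^2 = 4624 ≡ 178 (mod 247)
11^16 ≡ 178^2 = 31684 ≡ 68 (mod 247)
11^32 ≡ 68^2 = 4624 ≡ 178 (mod 247)
11^64 ≡ 178^2 = 31684 ≡ 68 (mod 247)
11^128 ≡ 68^2 = 4624 ≡ 178 (mod 247)
246 = 128 + 64 + 32 + 16 + 4 + 2 in binary powers of 2.
So 11^246 ≡ 178 · 68 · 178 · 68 · 68 · 121 ≡ 77 (mod 247).
Since 77 ≠ 1, base 11 is a Fermat witness: 247 is composite.

77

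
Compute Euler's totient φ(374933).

342000

Factor: 374933 = 13 · 151 · 191.
φ(374933) = (13−1) · (151−1) · (191−1) = 12 · 150 · 190 = 342000.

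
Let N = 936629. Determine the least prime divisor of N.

936629 is odd.
Digit sum 35, not divisible by 3.
Ends in 9: not divisible by 5.
7: 936629 = 7·133804 + 1
11: 936629 = 11·85148 + 1
13: 936629 = 13·72048 + 5
17: 936629 = 17·55095 + 14
19: 936629 = 19·49296 + 5
23: 936629 = 23·40723

23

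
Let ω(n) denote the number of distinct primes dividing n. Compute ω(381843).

381843 = 3^2 · 42427
42427 = 7 · 6061
6061 = 11 · 551
551 = 19 · 29
381843 = 3^2 · 7 · 11 · 19 · 29, which has 5 distinct prime factors.

5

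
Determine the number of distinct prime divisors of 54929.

3

54929 = 7^2 · 1121
1121 = 19 · 59
54929 = 7^2 · 19 · 59, which has 3 distinct prime factors.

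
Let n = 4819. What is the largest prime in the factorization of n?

4819 = 61 · 79
79 is prime.
So 4819 = 61 · 79; the largest prime factor is 79.

79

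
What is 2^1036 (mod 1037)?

815

2^1 ≡ 2 (mod 1037)
2^2 ≡ 2^2 = 4 ≡ 4 (mod 1037)
2^4 ≡ 4^2 = 16 ≡ 16 (mod 1037)
2^8 ≡ 16^2 = 256 ≡ 256 (mod 1037)
2^16 ≡ 256^2 = 65536 ≡ 205 (mod 1037)
2^32 ≡ 205^2 = 42025 ≡ 545 (mod 1037)
2^64 ≡ 545^2 = 297025 ≡ 443 (mod 1037)
2^128 ≡ 443^2 = 196249 ≡ 256 (mod 1037)
2^256 ≡ 256^2 = 65536 ≡ 205 (mod 1037)
2^512 ≡ 205^2 = 42025 ≡ 545 (mod 1037)
2^1024 ≡ 545^2 = 297025 ≡ 443 (mod 1037)
1036 = 1024 + 8 + 4 in binary powers of 2.
So 2^1036 ≡ 443 · 256 · 16 ≡ 815 (mod 1037).
Since 815 ≠ 1, base 2 is a Fermat witness: 1037 is composite.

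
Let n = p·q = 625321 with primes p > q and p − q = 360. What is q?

Since p = q + 360, we have 625321 = q(q + 360), so q² + 360q − 625321 = 0.
Discriminant: 360² + 4·625321 = 129600 + 2501284 = 2630884; √2630884 = 1622.
q = (−360 + 1622)/2 = 631, and p = q + 360 = 991.
Check: 631 · 991 = 625321.

631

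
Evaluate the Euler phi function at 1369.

1332

Factor: 1369 = 37^2.
φ(1369) = 37^1·(37−1) = 1332.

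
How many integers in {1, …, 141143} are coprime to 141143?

131040

Factor: 141143 = 29 · 31 · 157.
φ(141143) = (29−1) · (31−1) · (157−1) = 28 · 30 · 156 = 131040.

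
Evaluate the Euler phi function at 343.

294

Factor: 343 = 7^3.
φ(343) = 7^2·(7−1) = 294.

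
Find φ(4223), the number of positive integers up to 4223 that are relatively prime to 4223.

4080

Factor: 4223 = 41 · 103.
φ(4223) = (41−1) · (103−1) = 40 · 102 = 4080.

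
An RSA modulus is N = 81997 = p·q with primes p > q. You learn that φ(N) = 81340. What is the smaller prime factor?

φ(n) = (p−1)(q−1) = n − (p+q) + 1, so p + q = 81997 − 81340 + 1 = 658.
p and q are the roots of t² − 658t + 81997 = 0.
Discriminant: 658² − 4·81997 = 432964 − 327988 = 104976; √104976 = 324.
q = (658 − 324)/2 = 167, p = (658 + 324)/2 = 491.
Check: 167 · 491 = 81997.

167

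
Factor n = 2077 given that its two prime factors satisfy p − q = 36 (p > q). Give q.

31

Since p = q + 36, we have 2077 = q(q + 36), so q² + 36q − 2077 = 0.
Discriminant: 36² + 4·2077 = 1296 + 8308 = 9604; √9604 = 98.
q = (−36 + 98)/2 = 31, and p = q + 36 = 67.
Check: 31 · 67 = 2077.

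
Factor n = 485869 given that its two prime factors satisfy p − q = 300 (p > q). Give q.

Since p = q + 300, we have 485869 = q(q + 300), so q² + 300q − 485869 = 0.
Discriminant: 300² + 4·485869 = 90000 + 1943476 = 2033476; √2033476 = 1426.
q = (−300 + 1426)/2 = 563, and p = q + 300 = 863.
Check: 563 · 863 = 485869.

563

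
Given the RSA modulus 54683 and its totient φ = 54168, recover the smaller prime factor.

149

φ(n) = (p−1)(q−1) = n − (p+q) + 1, so p + q = 54683 − 54168 + 1 = 516.
p and q are the roots of t² − 516t + 54683 = 0.
Discriminant: 516² − 4·54683 = 266256 − 218732 = 47524; √47524 = 218.
q = (516 − 218)/2 = 149, p = (516 + 218)/2 = 367.
Check: 149 · 367 = 54683.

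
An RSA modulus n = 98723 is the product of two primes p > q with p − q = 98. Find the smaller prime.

269

Since p = q + 98, we have 98723 = q(q + 98), so q² + 98q − 98723 = 0.
Discriminant: 98² + 4·98723 = 9604 + 394892 = 404496; √404496 = 636.
q = (−98 + 636)/2 = 269, and p = q + 98 = 367.
Check: 269 · 367 = 98723.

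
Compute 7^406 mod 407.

7^1 ≡ 7 (mod 407)
7^2 ≡ 7^2 = 49 ≡ 49 (mod 407)
7^4 ≡ 49^2 = 2401 ≡ 366 (mod 407)
7^8 ≡ 366^2 = 133956 ≡ 53 (mod 407)
7^16 ≡ 53^2 = 2809 ≡ 367 (mod 407)
7^32 ≡ 367^2 = 134689 ≡ 379 (mod 407)
7^64 ≡ 379^2 = 143641 ≡ 377 (mod 407)
7^128 ≡ 377^2 = 142129 ≡ 86 (mod 407)
7^256 ≡ 86^2 = 7396 ≡ 70 (mod 407)
406 = 256 + 128 + 16 + 4 + 2 in binary powers of 2.
So 7^406 ≡ 70 · 86 · 367 · 366 · 49 ≡ 81 (mod 407).
Since 81 ≠ 1, base 7 is a Fermat witness: 407 is composite.

81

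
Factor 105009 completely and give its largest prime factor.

105009 = 3 · 35003
35003 = 17 · 2059
2059 = 29 · 71
71 is prime.
So 105009 = 3 · 17 · 29 · 71; the largest prime factor is 71.

71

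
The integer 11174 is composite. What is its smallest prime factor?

11174 is even: 2 divides it.

2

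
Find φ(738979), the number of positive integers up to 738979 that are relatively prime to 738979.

Factor: 738979 = 53 · 73 · 191.
φ(738979) = (53−1) · (73−1) · (191−1) = 52 · 72 · 190 = 711360.

711360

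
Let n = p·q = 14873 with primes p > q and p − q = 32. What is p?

Since p = q + 32, we have 14873 = q(q + 32), so q² + 32q − 14873 = 0.
Discriminant: 32² + 4·14873 = 1024 + 59492 = 60516; √60516 = 246.
q = (−32 + 246)/2 = 107, and p = q + 32 = 139.
Check: 107 · 139 = 14873.

139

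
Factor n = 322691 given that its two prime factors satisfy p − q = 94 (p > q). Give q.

Since p = q + 94, we have 322691 = q(q + 94), so q² + 94q − 322691 = 0.
Discriminant: 94² + 4·322691 = 8836 + 1290764 = 1299600; √1299600 = 1140.
q = (−94 + 1140)/2 = 523, and p = q + 94 = 617.
Check: 523 · 617 = 322691.

523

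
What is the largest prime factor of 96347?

71

96347 = 23 · 4189
4189 = 59 · 71
71 is prime.
So 96347 = 23 · 59 · 71; the largest prime factor is 71.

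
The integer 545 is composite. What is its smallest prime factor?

5

545 is odd.
Digit sum 14, not divisible by 3.
Ends in 5: divisible by 5.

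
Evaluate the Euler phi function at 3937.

3780

Factor: 3937 = 31 · 127.
φ(3937) = (31−1) · (127−1) = 30 · 126 = 3780.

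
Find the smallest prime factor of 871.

13

871 is odd.
Digit sum 16, not divisible by 3.
Ends in 1: not divisible by 5.
7: 871 = 7·124 + 3
11: 871 = 11·79 + 2
13: 871 = 13·67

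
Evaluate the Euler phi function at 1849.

1806

Factor: 1849 = 43^2.
φ(1849) = 43^1·(43−1) = 1806.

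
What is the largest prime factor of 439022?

439022 = 2 · 219511
219511 = 31 · 7081
7081 = 73 · 97
97 is prime.
So 439022 = 2 · 31 · 73 · 97; the largest prime factor is 97.

97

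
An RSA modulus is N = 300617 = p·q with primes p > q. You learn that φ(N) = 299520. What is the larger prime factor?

φ(n) = (p−1)(q−1) = n − (p+q) + 1, so p + q = 300617 − 299520 + 1 = 1098.
p and q are the roots of t² − 1098t + 300617 = 0.
Discriminant: 1098² − 4·300617 = 1205604 − 1202468 = 3136; √3136 = 56.
q = (1098 − 56)/2 = 521, p = (1098 + 56)/2 = 577.
Check: 521 · 577 = 300617.

577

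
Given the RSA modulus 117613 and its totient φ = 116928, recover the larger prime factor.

349

φ(n) = (p−1)(q−1) = n − (p+q) + 1, so p + q = 117613 − 116928 + 1 = 686.
p and q are the roots of t² − 686t + 117613 = 0.
Discriminant: 686² − 4·117613 = 470596 − 470452 = 144; √144 = 12.
q = (686 − 12)/2 = 337, p = (686 + 12)/2 = 349.
Check: 337 · 349 = 117613.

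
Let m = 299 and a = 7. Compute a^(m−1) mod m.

108

7^1 ≡ 7 (mod 299)
7^2 ≡ 7^2 = 49 ≡ 49 (mod 299)
7^4 ≡ 49^2 = 2401 ≡ 9 (mod 299)
7^8 ≡ 9^2 = 81 ≡ 81 (mod 299)
7^16 ≡ 81^2 = 6561 ≡ 282 (mod 299)
7^32 ≡ 282^2 = 79524 ≡ 289 (mod 299)
7^64 ≡ 289^2 = 83521 ≡ 100 (mod 299)
7^128 ≡ 100^2 = 10000 ≡ 133 (mod 299)
7^256 ≡ 133^2 = 17689 ≡ 48 (mod 299)
298 = 256 + 32 + 8 + 2 in binary powers of 2.
So 7^298 ≡ 48 · 289 · 81 · 49 ≡ 108 (mod 299).
Since 108 ≠ 1, base 7 is a Fermat witness: 299 is composite.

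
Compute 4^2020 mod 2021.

385

4^1 ≡ 4 (mod 2021)
4^2 ≡ 4^2 = 16 ≡ 16 (mod 2021)
4^4 ≡ 16^2 = 256 ≡ 256 (mod 2021)
4^8 ≡ 256^2 = 65536 ≡ 864 (mod 2021)
4^16 ≡ 864^2 = 746496 ≡ 747 (mod 2021)
4^32 ≡ 747^2 = 558009 ≡ 213 (mod 2021)
4^64 ≡ 213^2 = 45369 ≡ 907 (mod 2021)
4^128 ≡ 907^2 = 822649 ≡ 102 (mod 2021)
4^256 ≡ 102^2 = 10404 ≡ 299 (mod 2021)
4^512 ≡ 299^2 = 89401 ≡ 477 (mod 2021)
4^1024 ≡ 477^2 = 227529 ≡ 1177 (mod 2021)
2020 = 1024 + 512 + 256 + 128 + 64 + 32 + 4 in binary powers of 2.
So 4^2020 ≡ 1177 · 477 · 299 · 102 · 907 · 213 · 256 ≡ 385 (mod 2021).
Since 385 ≠ 1, base 4 is a Fermat witness: 2021 is composite.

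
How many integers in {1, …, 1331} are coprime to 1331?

Factor: 1331 = 11^3.
φ(1331) = 11^2·(11−1) = 1210.

1210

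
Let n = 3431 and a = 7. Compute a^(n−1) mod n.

7^1 ≡ 7 (mod 3431)
7^2 ≡ 7^2 = 49 ≡ 49 (mod 3431)
7^4 ≡ 49^2 = 2401 ≡ 2401 (mod 3431)
7^8 ≡ 2401^2 = 5764801 ≡ 721 (mod 3431)
7^16 ≡ 721^2 = 519841 ≡ 1760 (mod 3431)
7^32 ≡ 1760^2 = 3097600 ≡ 2838 (mod 3431)
7^64 ≡ 2838^2 = 8054244 ≡ 1687 (mod 3431)
7^128 ≡ 1687^2 = 2845969 ≡ 1670 (mod 3431)
7^256 ≡ 1670^2 = 2788900 ≡ 2928 (mod 3431)
7^512 ≡ 2928^2 = 8573184 ≡ 2546 (mod 3431)
7^1024 ≡ 2546^2 = 6482116 ≡ 957 (mod 3431)
7^2048 ≡ 957^2 = 915849 ≡ 3203 (mod 3431)
3430 = 2048 + 1024 + 256 + 64 + 32 + 4 + 2 in binary powers of 2.
So 7^3430 ≡ 3203 · 957 · 2928 · 1687 · 2838 · 2401 · 49 ≡ 3069 (mod 3431).
Since 3069 ≠ 1, base 7 is a Fermat witness: 3431 is composite.

3069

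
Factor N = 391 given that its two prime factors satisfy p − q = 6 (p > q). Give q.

17

Since p = q + 6, we have 391 = q(q + 6), so q² + 6q − 391 = 0.
Discriminant: 6² + 4·391 = 36 + 1564 = 1600; √1600 = 40.
q = (−6 + 40)/2 = 17, and p = q + 6 = 23.
Check: 17 · 23 = 391.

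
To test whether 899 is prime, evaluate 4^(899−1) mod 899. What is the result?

219

4^1 ≡ 4 (mod 899)
4^2 ≡ 4^2 = 16 ≡ 16 (mod 899)
4^4 ≡ 16^2 = 256 ≡ 256 (mod 899)
4^8 ≡ 256^2 = 65536 ≡ 808 (mod 899)
4^16 ≡ 808^2 = 652864 ≡ 190 (mod 899)
4^32 ≡ 190^2 = 36100 ≡ 140 (mod 899)
4^64 ≡ 140^2 = 19600 ≡ 721 (mod 899)
4^128 ≡ 721^2 = 519841 ≡ 219 (mod 899)
4^256 ≡ 219^2 = 47961 ≡ 314 (mod 899)
4^512 ≡ 314^2 = 98596 ≡ 605 (mod 899)
898 = 512 + 256 + 128 + 2 in binary powers of 2.
So 4^898 ≡ 605 · 314 · 219 · 16 ≡ 219 (mod 899).
Since 219 ≠ 1, base 4 is a Fermat witness: 899 is composite.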